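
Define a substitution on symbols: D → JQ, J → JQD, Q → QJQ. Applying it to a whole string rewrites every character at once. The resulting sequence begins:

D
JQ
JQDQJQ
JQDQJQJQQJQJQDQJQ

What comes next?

Replace each of the 17 characters of JQDQJQJQQJQJQDQJQ in place — JQD QJQ JQ QJQ JQD QJQ JQD QJQ QJQ JQD QJQ JQD QJQ JQ QJQ JQD QJQ — and concatenate.

JQDQJQJQQJQJQDQJQJQDQJQQJQJQDQJQJQDQJQJQQJQJQDQJQ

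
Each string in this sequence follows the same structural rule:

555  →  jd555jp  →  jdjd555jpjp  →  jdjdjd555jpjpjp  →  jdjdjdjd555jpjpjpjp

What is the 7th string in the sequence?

Each term wraps the previous one in jd on the left and jp on the right.
From jdjdjdjd555jpjpjpjp, 2 further steps: jdjdjdjd555jpjpjpjp → jdjdjdjdjd555jpjpjpjpjp → (answer).

jdjdjdjdjdjd555jpjpjpjpjpjp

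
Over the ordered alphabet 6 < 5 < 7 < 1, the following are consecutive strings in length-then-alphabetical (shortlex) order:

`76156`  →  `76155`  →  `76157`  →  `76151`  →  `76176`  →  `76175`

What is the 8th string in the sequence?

76171

Advancing 2 positions from 76175 through 76175 → 76177 reaches term 8.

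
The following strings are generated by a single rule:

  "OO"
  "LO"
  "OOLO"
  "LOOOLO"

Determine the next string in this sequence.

From term 3 onward, concatenate the second-to-last term with the last: OO·LO = OOLO, LO·OOLO = LOOOLO, …
So term 5 is OOLO·LOOOLO.

OOLOLOOOLO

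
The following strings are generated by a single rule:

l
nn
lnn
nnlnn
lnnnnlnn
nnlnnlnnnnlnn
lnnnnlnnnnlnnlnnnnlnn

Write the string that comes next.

This is a Fibonacci-style word recurrence s(k) = s(k−2)·s(k−1): e.g. l·nn = lnn.
Continuing: nnlnnlnnnnlnn · lnnnnlnnnnlnnlnnnnlnn gives term 8.

nnlnnlnnnnlnnlnnnnlnnnnlnnlnnnnlnn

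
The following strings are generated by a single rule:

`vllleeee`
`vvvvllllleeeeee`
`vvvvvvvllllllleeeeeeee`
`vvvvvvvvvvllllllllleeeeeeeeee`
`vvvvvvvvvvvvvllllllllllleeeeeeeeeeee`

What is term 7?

vvvvvvvvvvvvvvvvvvvllllllllllllllleeeeeeeeeeeeeeee

Term n consists of 3n-2 v's, followed by 2n+1 l's, followed by 2n+2 e's (n = 1, 2, …).
At n = 7 the blocks have lengths 19, 15, 16.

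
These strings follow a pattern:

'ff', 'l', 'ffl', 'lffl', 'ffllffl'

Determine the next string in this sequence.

From term 3 onward, concatenate the second-to-last term with the last: ff·l = ffl, l·ffl = lffl, …
So term 6 is lffl·ffllffl.

lfflffllffl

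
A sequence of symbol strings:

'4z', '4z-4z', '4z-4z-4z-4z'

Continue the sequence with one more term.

Every step duplicates the string with '-' between the halves.
Doubling 4z-4z-4z-4z with '-' between the halves:

4z-4z-4z-4z-4z-4z-4z-4z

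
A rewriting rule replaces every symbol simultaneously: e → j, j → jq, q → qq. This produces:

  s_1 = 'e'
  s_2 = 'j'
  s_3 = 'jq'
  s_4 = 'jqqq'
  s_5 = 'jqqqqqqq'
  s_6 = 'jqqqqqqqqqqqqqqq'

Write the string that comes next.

Rewriting the 16 symbols of jqqqqqqqqqqqqqqq one by one yields jq qq qq qq qq qq qq qq qq qq qq qq qq qq qq qq; concatenated:

jqqqqqqqqqqqqqqqqqqqqqqqqqqqqqqq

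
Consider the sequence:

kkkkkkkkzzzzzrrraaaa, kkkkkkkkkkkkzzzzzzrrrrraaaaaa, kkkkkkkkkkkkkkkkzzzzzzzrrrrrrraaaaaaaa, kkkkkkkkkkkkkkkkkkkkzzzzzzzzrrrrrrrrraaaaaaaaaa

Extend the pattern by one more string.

kkkkkkkkkkkkkkkkkkkkkkkkzzzzzzzzzrrrrrrrrrrraaaaaaaaaaaa

Reading off run lengths: k runs 8, 12, 16, 20; z runs 5, 6, 7, 8; r runs 3, 5, 7, 9; a runs 4, 6, 8, 10 — each is linear in n, where the shown terms are n = 2, 3, 4, 5.
For the next term, n = 6, so the run lengths are 24, 9, 11, 12.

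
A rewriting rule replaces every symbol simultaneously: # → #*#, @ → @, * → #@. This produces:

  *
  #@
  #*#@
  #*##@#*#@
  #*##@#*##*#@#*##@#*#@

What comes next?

Applying the rule to each of the 21 symbols of #*##@#*##*#@#*##@#*#@ gives the pieces #*# #@ #*# #*# @ #*# #@ #*# #*# #@ #*# @ #*# #@ #*# #*# @ #*# #@ #*# @, which concatenate to the answer.

#*##@#*##*#@#*##@#*##*##@#*#@#*##@#*##*#@#*##@#*#@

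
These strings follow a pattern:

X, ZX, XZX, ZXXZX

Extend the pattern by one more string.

XZXZXXZX

From term 3 onward, concatenate the second-to-last term with the last: X·ZX = XZX, ZX·XZX = ZXXZX, …
The next term joins XZX and ZXXZX.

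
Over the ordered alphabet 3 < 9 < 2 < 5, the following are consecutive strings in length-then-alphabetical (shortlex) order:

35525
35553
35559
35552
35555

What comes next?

Find the rightmost character of 35555 below 5, bump it to the next letter, and reset everything to its right to 3.

93333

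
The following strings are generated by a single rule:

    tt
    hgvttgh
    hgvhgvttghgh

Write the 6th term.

s(k+1) = hgv·s(k)·gh, so each term gains hgv as a prefix and gh as a suffix.
From hgvhgvttghgh, 3 further steps: hgvhgvttghgh → hgvhgvhgvttghghgh → hgvhgvhgvhgvttghghghgh → (answer).

hgvhgvhgvhgvhgvttghghghghgh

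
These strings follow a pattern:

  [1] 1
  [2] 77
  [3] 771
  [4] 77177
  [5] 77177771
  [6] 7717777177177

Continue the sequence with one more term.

771777717717777177771

Each term (from the third on) is the previous term followed by the one before it: term 3 = 77·1 = 771.
Continuing: 7717777177177 · 77177771 gives term 7.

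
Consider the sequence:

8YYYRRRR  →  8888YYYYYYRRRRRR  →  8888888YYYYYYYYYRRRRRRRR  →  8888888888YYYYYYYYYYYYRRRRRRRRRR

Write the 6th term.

8888888888888888YYYYYYYYYYYYYYYYYYRRRRRRRRRRRRRR

The n-th term is 3n-2 8's then 3n Y's then 2n+2 R's (n = 1, 2, …).
At n = 6 the blocks have lengths 16, 18, 14.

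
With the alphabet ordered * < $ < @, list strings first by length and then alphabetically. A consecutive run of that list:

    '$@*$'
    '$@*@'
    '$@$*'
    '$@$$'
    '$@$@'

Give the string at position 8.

$@@@

Continuing the enumeration 3 steps past $@$@: $@$@ → $@@* → $@@$ → (answer).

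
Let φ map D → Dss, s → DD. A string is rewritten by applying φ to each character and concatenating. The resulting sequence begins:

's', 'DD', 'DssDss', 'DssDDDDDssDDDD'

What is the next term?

φ(DssDDDDDssDDDD) expands symbol-by-symbol to Dss DD DD Dss Dss Dss Dss Dss DD DD Dss Dss Dss Dss; joining the 14 pieces gives the next term.

DssDDDDDssDssDssDssDssDDDDDssDssDssDss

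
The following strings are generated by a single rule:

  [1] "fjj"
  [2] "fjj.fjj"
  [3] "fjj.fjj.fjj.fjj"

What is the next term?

Each string is two copies of the previous one joined by '.'.
Doubling fjj.fjj.fjj.fjj with '.' between the halves:

fjj.fjj.fjj.fjj.fjj.fjj.fjj.fjj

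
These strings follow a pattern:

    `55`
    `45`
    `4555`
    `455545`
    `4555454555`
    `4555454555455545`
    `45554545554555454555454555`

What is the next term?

From term 3 onward, concatenate the last term with the second-to-last: 45·55 = 4555, 4555·45 = 455545, …
Continuing: 45554545554555454555454555 · 4555454555455545 gives term 8.

455545455545554545554545554555454555455545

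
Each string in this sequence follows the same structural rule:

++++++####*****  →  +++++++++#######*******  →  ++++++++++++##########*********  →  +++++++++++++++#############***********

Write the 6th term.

Term n consists of 3n +'s, followed by 3n-2 #'s, followed by 2n+1 *'s, where the shown terms are n = 2, 3, 4, 5.
Setting n = 7 gives 21, 19, 15 characters in each block.

+++++++++++++++++++++###################***************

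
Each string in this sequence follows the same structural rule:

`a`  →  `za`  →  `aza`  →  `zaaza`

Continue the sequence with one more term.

azazaaza

Each term (from the third on) is the two preceding terms concatenated in order: term 3 = a·za = aza.
The next term joins aza and zaaza.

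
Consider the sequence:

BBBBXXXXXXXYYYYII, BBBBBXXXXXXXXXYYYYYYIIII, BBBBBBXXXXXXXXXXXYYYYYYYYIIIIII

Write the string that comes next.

Each string has the form B^{n+2} X^{2n+3} Y^{2n} I^{2n-2}, where the shown terms are n = 2, 3, 4.
Setting n = 5 gives 7, 13, 10, 8 characters in each block.

BBBBBBBXXXXXXXXXXXXXYYYYYYYYYYIIIIIIII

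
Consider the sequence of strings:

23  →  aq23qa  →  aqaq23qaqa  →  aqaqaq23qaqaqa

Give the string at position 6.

Each term wraps the previous one in aq on the left and qa on the right.
From aqaqaq23qaqaqa, 2 further steps: aqaqaq23qaqaqa → aqaqaqaq23qaqaqaqa → (answer).

aqaqaqaqaq23qaqaqaqaqa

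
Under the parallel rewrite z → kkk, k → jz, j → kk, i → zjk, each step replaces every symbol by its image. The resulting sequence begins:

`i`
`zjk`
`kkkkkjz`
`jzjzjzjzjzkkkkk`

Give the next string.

Rewriting the 15 symbols of jzjzjzjzjzkkkkk one by one yields kk kkk kk kkk kk kkk kk kkk kk kkk jz jz jz jz jz; concatenated:

kkkkkkkkkkkkkkkkkkkkkkkkkjzjzjzjzjz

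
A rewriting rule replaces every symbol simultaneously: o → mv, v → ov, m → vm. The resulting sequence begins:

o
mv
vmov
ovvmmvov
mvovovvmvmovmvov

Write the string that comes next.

vmovmvovmvovovvmovvmmvovvmovmvov

Applying the rule to each of the 16 symbols of mvovovvmvmovmvov gives the pieces vm ov mv ov mv ov ov vm ov vm mv ov vm ov mv ov, which concatenate to the answer.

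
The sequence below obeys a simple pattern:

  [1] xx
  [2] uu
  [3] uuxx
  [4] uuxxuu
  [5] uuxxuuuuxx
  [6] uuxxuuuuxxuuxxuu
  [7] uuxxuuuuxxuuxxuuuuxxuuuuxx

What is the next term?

Each term (from the third on) is the previous term followed by the one before it: term 3 = uu·xx = uuxx.
So term 8 is uuxxuuuuxxuuxxuuuuxxuuuuxx·uuxxuuuuxxuuxxuu.

uuxxuuuuxxuuxxuuuuxxuuuuxxuuxxuuuuxxuuxxuu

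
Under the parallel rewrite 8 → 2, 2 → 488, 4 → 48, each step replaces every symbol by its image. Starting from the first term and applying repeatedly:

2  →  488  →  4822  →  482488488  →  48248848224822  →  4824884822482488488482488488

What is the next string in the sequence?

Rewriting the 28 symbols of 4824884822482488488482488488 one by one yields 48 2 488 48 2 2 48 2 488 488 48 2 488 48 2 2 48 2 2 48 2 488 48 2 2 48 2 2; concatenated:

48248848224824884884824884822482248248848224822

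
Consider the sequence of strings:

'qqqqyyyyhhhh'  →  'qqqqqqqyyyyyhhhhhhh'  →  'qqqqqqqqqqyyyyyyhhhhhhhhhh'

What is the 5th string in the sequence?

qqqqqqqqqqqqqqqqyyyyyyyyhhhhhhhhhhhhhhhh

Term n consists of 3n+1 q's, followed by n+3 y's, followed by 3n+1 h's (n = 1, 2, …).
Setting n = 5 gives 16, 8, 16 characters in each block.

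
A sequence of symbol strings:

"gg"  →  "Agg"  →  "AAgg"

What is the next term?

AAAgg

Every step adds A at the front: s(k+1) = A·s(k).
One more step from AAgg gives the answer.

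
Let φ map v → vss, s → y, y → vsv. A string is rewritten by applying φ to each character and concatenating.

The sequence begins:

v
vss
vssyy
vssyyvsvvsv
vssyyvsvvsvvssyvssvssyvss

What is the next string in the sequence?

Replace each of the 25 characters of vssyyvsvvsvvssyvssvssyvss in place — vss y y vsv vsv vss y vss vss y vss vss y y vsv vss y y vss y y vsv vss y y — and concatenate.

vssyyvsvvsvvssyvssvssyvssvssyyvsvvssyyvssyyvsvvssyy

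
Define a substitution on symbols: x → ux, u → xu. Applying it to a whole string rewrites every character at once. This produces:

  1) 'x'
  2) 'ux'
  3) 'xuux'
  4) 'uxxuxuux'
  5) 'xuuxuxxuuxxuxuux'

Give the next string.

φ(xuuxuxxuuxxuxuux) expands symbol-by-symbol to ux xu xu ux xu ux ux xu xu ux ux xu ux xu xu ux; joining the 16 pieces gives the next term.

uxxuxuuxxuuxuxxuxuuxuxxuuxxuxuux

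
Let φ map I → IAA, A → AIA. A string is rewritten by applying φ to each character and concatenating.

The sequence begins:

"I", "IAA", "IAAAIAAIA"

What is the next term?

IAAAIAAIAAIAIAAAIAAIAIAAAIA

Rewriting each symbol of IAAAIAAIA: I→IAA, A→AIA, A→AIA, A→AIA, I→IAA, A→AIA, A→AIA, I→IAA, A→AIA, which concatenates to IAA AIA AIA AIA IAA AIA AIA IAA AIA.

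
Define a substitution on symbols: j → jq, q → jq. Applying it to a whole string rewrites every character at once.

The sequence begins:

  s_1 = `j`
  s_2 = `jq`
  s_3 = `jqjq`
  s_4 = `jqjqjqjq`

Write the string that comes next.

Apply φ to jqjqjqjq symbol by symbol: j→jq, q→jq, j→jq, q→jq, j→jq, q→jq, j→jq, q→jq; joined: jq jq jq jq jq jq jq jq.

jqjqjqjqjqjqjqjq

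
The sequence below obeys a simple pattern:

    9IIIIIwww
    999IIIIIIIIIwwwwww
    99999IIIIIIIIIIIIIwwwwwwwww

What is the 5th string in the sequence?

999999999IIIIIIIIIIIIIIIIIIIIIwwwwwwwwwwwwwww

Term n consists of 2n-1 9's, followed by 4n+1 I's, followed by 3n w's (n = 1, 2, …).
For term 5, n = 5, so the run lengths are 9, 21, 15.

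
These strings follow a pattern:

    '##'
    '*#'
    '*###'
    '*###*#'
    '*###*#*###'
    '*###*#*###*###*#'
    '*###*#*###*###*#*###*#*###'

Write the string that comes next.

From term 3 onward, concatenate the last term with the second-to-last: *#·## = *###, *###·*# = *###*#, …
Continuing: *###*#*###*###*#*###*#*### · *###*#*###*###*# gives term 8.

*###*#*###*###*#*###*#*###*###*#*###*###*#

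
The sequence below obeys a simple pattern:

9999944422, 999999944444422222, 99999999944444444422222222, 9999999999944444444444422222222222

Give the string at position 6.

99999999999999944444444444444444422222222222222222

Term n consists of 2n+3 9's, followed by 3n 4's, followed by 3n-1 2's (n = 1, 2, …).
For term 6, n = 6, so the run lengths are 15, 18, 17.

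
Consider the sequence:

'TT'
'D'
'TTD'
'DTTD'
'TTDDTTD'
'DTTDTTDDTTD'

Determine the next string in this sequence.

This is a Fibonacci-style word recurrence s(k) = s(k−2)·s(k−1): e.g. TT·D = TTD.
So term 7 is TTDDTTD·DTTDTTDDTTD.

TTDDTTDDTTDTTDDTTD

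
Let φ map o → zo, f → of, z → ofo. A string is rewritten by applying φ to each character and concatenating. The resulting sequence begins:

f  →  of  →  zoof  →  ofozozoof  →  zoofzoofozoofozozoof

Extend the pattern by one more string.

φ(zoofzoofozoofozozoof) expands symbol-by-symbol to ofo zo zo of ofo zo zo of zo ofo zo zo of zo ofo zo ofo zo zo of; joining the 20 pieces gives the next term.

ofozozoofofozozoofzoofozozoofzoofozoofozozoof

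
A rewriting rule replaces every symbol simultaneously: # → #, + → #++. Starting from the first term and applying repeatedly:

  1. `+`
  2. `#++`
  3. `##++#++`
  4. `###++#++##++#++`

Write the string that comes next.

Rewriting the 15 symbols of ###++#++##++#++ one by one yields # # # #++ #++ # #++ #++ # # #++ #++ # #++ #++; concatenated:

####++#++##++#++###++#++##++#++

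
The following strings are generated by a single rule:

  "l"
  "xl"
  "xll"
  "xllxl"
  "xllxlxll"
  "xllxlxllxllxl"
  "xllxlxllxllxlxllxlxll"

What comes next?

xllxlxllxllxlxllxlxllxllxlxllxllxl

This is a Fibonacci-style word recurrence s(k) = s(k−1)·s(k−2): e.g. xl·l = xll.
The next term joins xllxlxllxllxlxllxlxll and xllxlxllxllxl.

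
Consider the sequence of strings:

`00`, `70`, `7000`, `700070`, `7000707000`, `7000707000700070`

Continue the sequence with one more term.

This is a Fibonacci-style word recurrence s(k) = s(k−1)·s(k−2): e.g. 70·00 = 7000.
So term 7 is 7000707000700070·7000707000.

70007070007000707000707000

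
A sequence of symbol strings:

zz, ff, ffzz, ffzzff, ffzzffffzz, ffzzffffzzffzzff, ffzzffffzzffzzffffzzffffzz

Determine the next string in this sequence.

From term 3 onward, concatenate the last term with the second-to-last: ff·zz = ffzz, ffzz·ff = ffzzff, …
Continuing: ffzzffffzzffzzffffzzffffzz · ffzzffffzzffzzff gives term 8.

ffzzffffzzffzzffffzzffffzzffzzffffzzffzzff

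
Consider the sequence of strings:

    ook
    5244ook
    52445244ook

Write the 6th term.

52445244524452445244ook

The strings grow by a fixed prefix 5244 each time.
From 52445244ook, 3 further steps: 52445244ook → 524452445244ook → 5244524452445244ook → (answer).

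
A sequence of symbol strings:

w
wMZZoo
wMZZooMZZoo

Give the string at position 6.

wMZZooMZZooMZZooMZZooMZZoo

Every step adds MZZoo to the end: s(k+1) = s(k)·MZZoo.
From wMZZooMZZoo, 3 further steps: wMZZooMZZoo → wMZZooMZZooMZZoo → wMZZooMZZooMZZooMZZoo → (answer).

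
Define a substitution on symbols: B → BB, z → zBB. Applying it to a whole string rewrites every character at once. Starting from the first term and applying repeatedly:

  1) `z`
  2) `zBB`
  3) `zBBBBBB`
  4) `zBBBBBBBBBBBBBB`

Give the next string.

Replace each of the 15 characters of zBBBBBBBBBBBBBB in place — zBB BB BB BB BB BB BB BB BB BB BB BB BB BB BB — and concatenate.

zBBBBBBBBBBBBBBBBBBBBBBBBBBBBBB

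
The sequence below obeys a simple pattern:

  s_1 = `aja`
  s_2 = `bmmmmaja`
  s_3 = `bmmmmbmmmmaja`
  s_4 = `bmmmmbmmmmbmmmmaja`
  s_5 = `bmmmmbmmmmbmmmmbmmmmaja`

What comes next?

The strings grow by a fixed prefix bmmmm each time.
One more step from bmmmmbmmmmbmmmmbmmmmaja gives the answer.

bmmmmbmmmmbmmmmbmmmmbmmmmaja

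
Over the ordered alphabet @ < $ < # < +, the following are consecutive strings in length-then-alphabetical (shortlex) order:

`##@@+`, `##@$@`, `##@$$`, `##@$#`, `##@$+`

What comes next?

Treat ##@$+ as a base-4 numeral over the given alphabet and add one, carrying through any trailing +'s.

##@#@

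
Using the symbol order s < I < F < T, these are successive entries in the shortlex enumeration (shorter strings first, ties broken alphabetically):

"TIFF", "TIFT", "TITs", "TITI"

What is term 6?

Advancing 2 positions from TITI through TITI → TITF reaches term 6.

TITT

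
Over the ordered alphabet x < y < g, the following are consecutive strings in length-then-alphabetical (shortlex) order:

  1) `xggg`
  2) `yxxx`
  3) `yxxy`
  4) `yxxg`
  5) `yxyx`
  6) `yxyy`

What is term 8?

Advancing 2 positions from yxyy through yxyy → yxyg reaches term 8.

yxgx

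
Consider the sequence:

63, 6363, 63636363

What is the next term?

s(k+1) = s(k)·s(k) — each term doubles the last.
Doubling 63636363:

6363636363636363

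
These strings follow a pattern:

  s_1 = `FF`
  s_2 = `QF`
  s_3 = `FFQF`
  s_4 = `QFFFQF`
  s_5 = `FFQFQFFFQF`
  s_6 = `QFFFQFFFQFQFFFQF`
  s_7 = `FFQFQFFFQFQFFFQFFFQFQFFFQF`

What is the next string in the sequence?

QFFFQFFFQFQFFFQFFFQFQFFFQFQFFFQFFFQFQFFFQF

This is a Fibonacci-style word recurrence s(k) = s(k−2)·s(k−1): e.g. FF·QF = FFQF.
The next term joins QFFFQFFFQFQFFFQF and FFQFQFFFQFQFFFQFFFQFQFFFQF.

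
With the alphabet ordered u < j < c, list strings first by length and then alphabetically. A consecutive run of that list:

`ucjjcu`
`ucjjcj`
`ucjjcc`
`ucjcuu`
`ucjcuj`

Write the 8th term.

Stepping forward 3 times from ucjcuj: ucjcuj → ucjcuc → ucjcju, then the target.

ucjcjj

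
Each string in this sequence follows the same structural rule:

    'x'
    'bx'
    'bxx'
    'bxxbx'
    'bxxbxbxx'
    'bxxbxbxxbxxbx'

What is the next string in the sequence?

From term 3 onward, concatenate the last term with the second-to-last: bx·x = bxx, bxx·bx = bxxbx, …
Continuing: bxxbxbxxbxxbx · bxxbxbxx gives term 7.

bxxbxbxxbxxbxbxxbxbxx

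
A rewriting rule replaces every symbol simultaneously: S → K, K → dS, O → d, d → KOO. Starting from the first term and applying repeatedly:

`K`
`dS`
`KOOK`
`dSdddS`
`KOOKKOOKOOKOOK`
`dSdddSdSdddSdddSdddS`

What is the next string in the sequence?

Replace each of the 20 characters of dSdddSdSdddSdddSdddS in place — KOO K KOO KOO KOO K KOO K KOO KOO KOO K KOO KOO KOO K KOO KOO KOO K — and concatenate.

KOOKKOOKOOKOOKKOOKKOOKOOKOOKKOOKOOKOOKKOOKOOKOOK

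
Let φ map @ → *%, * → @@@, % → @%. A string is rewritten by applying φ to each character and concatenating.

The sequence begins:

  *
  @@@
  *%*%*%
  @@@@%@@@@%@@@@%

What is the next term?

φ(@@@@%@@@@%@@@@%) expands symbol-by-symbol to *% *% *% *% @% *% *% *% *% @% *% *% *% *% @%; joining the 15 pieces gives the next term.

*%*%*%*%@%*%*%*%*%@%*%*%*%*%@%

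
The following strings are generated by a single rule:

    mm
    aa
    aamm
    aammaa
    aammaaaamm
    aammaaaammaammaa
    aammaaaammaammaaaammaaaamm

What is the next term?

From term 3 onward, concatenate the last term with the second-to-last: aa·mm = aamm, aamm·aa = aammaa, …
So term 8 is aammaaaammaammaaaammaaaamm·aammaaaammaammaa.

aammaaaammaammaaaammaaaammaammaaaammaammaa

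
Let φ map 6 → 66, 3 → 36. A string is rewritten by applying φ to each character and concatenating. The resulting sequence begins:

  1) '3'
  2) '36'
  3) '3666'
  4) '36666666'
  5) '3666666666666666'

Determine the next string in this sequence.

Replace each of the 16 characters of 3666666666666666 in place — 36 66 66 66 66 66 66 66 66 66 66 66 66 66 66 66 — and concatenate.

36666666666666666666666666666666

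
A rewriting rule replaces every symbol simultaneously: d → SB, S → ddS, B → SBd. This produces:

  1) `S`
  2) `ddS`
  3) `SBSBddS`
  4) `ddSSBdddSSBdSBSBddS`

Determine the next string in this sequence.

Replace each of the 19 characters of ddSSBdddSSBdSBSBddS in place — SB SB ddS ddS SBd SB SB SB ddS ddS SBd SB ddS SBd ddS SBd SB SB ddS — and concatenate.

SBSBddSddSSBdSBSBSBddSddSSBdSBddSSBdddSSBdSBSBddS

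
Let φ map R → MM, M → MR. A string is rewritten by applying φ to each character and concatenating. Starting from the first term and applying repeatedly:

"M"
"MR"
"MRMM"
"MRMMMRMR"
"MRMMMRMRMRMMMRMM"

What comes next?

Rewriting the 16 symbols of MRMMMRMRMRMMMRMM one by one yields MR MM MR MR MR MM MR MM MR MM MR MR MR MM MR MR; concatenated:

MRMMMRMRMRMMMRMMMRMMMRMRMRMMMRMR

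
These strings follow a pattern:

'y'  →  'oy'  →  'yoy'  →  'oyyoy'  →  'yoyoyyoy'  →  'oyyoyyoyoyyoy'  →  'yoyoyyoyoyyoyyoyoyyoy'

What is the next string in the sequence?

From term 3 onward, concatenate the second-to-last term with the last: y·oy = yoy, oy·yoy = oyyoy, …
So term 8 is oyyoyyoyoyyoy·yoyoyyoyoyyoyyoyoyyoy.

oyyoyyoyoyyoyyoyoyyoyoyyoyyoyoyyoy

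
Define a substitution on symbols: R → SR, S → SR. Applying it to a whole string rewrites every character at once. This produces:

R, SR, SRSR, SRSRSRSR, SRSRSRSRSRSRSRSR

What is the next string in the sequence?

SRSRSRSRSRSRSRSRSRSRSRSRSRSRSRSR

φ(SRSRSRSRSRSRSRSR) expands symbol-by-symbol to SR SR SR SR SR SR SR SR SR SR SR SR SR SR SR SR; joining the 16 pieces gives the next term.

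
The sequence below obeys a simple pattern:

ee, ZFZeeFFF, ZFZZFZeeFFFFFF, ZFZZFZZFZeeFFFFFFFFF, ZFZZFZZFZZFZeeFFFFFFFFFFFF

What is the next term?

Each term wraps the previous one in ZFZ on the left and FFF on the right.
Applying this once more to ZFZZFZZFZZFZeeFFFFFFFFFFFF:

ZFZZFZZFZZFZZFZeeFFFFFFFFFFFFFFF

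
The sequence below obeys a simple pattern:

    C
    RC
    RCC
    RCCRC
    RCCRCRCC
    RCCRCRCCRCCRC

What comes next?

Each term (from the third on) is the previous term followed by the one before it: term 3 = RC·C = RCC.
The next term joins RCCRCRCCRCCRC and RCCRCRCC.

RCCRCRCCRCCRCRCCRCRCC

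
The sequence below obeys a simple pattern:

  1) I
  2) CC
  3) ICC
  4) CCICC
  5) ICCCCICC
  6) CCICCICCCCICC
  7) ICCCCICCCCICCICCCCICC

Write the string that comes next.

CCICCICCCCICCICCCCICCCCICCICCCCICC

From term 3 onward, concatenate the second-to-last term with the last: I·CC = ICC, CC·ICC = CCICC, …
Continuing: CCICCICCCCICC · ICCCCICCCCICCICCCCICC gives term 8.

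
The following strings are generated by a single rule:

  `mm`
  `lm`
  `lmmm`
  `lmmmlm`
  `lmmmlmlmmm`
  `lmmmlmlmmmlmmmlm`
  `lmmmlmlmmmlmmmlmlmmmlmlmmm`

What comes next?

lmmmlmlmmmlmmmlmlmmmlmlmmmlmmmlmlmmmlmmmlm

Each term (from the third on) is the previous term followed by the one before it: term 3 = lm·mm = lmmm.
The next term joins lmmmlmlmmmlmmmlmlmmmlmlmmm and lmmmlmlmmmlmmmlm.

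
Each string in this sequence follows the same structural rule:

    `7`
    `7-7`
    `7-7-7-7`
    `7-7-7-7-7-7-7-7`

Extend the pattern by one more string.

Every step duplicates the string with '-' between the halves.
Doubling 7-7-7-7-7-7-7-7 with '-' between the halves:

7-7-7-7-7-7-7-7-7-7-7-7-7-7-7-7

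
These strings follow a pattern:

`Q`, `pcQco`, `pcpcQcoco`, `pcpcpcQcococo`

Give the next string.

Every step adds pc to the front and co to the end of the previous string.
One more step from pcpcpcQcococo gives the answer.

pcpcpcpcQcocococo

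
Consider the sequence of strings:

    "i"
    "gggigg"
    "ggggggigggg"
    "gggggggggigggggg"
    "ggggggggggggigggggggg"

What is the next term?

Every step adds ggg to the front and gg to the end of the previous string.
Applying this once more to ggggggggggggigggggggg:

gggggggggggggggigggggggggg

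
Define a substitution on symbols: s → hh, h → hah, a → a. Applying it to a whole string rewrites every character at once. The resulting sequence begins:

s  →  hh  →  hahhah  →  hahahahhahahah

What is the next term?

Rewriting the 14 symbols of hahahahhahahah one by one yields hah a hah a hah a hah hah a hah a hah a hah; concatenated:

hahahahahahahahhahahahahahahah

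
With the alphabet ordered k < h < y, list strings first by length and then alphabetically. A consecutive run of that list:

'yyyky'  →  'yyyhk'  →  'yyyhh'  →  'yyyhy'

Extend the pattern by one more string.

yyyyk

Find the rightmost character of yyyhy below y, bump it to the next letter, and reset everything to its right to k.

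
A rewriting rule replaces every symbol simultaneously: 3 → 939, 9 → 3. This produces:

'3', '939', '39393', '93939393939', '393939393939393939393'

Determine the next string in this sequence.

φ(393939393939393939393) expands symbol-by-symbol to 939 3 939 3 939 3 939 3 939 3 939 3 939 3 939 3 939 3 939 3 939; joining the 21 pieces gives the next term.

9393939393939393939393939393939393939393939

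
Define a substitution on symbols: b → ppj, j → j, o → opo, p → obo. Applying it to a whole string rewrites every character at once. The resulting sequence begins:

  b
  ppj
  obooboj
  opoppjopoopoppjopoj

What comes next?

Rewriting the 19 symbols of opoppjopoopoppjopoj one by one yields opo obo opo obo obo j opo obo opo opo obo opo obo obo j opo obo opo j; concatenated:

opooboopooboobojopooboopoopooboopooboobojopooboopoj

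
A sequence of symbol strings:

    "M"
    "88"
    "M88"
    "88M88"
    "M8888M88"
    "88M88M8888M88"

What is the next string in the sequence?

M8888M8888M88M8888M88

This is a Fibonacci-style word recurrence s(k) = s(k−2)·s(k−1): e.g. M·88 = M88.
Continuing: M8888M88 · 88M88M8888M88 gives term 7.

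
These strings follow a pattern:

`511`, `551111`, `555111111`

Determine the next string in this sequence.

Term n consists of n 5's, followed by 2n 1's (n = 1, 2, …).
For the next term, n = 4, so the run lengths are 4, 8.

555511111111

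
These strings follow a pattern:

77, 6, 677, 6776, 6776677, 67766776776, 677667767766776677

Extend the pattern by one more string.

Each term (from the third on) is the previous term followed by the one before it: term 3 = 6·77 = 677.
Continuing: 677667767766776677 · 67766776776 gives term 8.

67766776776677667767766776776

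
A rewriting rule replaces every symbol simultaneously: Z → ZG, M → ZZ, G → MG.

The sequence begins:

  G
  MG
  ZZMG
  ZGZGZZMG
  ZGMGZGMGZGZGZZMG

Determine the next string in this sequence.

Replace each of the 16 characters of ZGMGZGMGZGZGZZMG in place — ZG MG ZZ MG ZG MG ZZ MG ZG MG ZG MG ZG ZG ZZ MG — and concatenate.

ZGMGZZMGZGMGZZMGZGMGZGMGZGZGZZMG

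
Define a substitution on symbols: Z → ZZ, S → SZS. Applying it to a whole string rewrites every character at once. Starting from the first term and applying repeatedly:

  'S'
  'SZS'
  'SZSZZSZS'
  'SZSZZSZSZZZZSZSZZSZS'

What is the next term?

Applying the rule to each of the 20 symbols of SZSZZSZSZZZZSZSZZSZS gives the pieces SZS ZZ SZS ZZ ZZ SZS ZZ SZS ZZ ZZ ZZ ZZ SZS ZZ SZS ZZ ZZ SZS ZZ SZS, which concatenate to the answer.

SZSZZSZSZZZZSZSZZSZSZZZZZZZZSZSZZSZSZZZZSZSZZSZS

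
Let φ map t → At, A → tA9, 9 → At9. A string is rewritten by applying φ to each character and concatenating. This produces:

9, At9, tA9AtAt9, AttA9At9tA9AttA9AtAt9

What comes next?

Applying the rule to each of the 21 symbols of AttA9At9tA9AttA9AtAt9 gives the pieces tA9 At At tA9 At9 tA9 At At9 At tA9 At9 tA9 At At tA9 At9 tA9 At tA9 At At9, which concatenate to the answer.

tA9AtAttA9At9tA9AtAt9AttA9At9tA9AtAttA9At9tA9AttA9AtAt9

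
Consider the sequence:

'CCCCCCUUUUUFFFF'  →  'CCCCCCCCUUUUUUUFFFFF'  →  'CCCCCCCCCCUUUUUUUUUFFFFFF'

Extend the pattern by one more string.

CCCCCCCCCCCCUUUUUUUUUUUFFFFFFF

The n-th term is 2n+2 C's then 2n+1 U's then n+2 F's, where the shown terms are n = 2, 3, 4.
At n = 5 the blocks have lengths 12, 11, 7.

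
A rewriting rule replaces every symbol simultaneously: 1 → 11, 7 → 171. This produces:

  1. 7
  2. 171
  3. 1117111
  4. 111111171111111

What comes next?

Rewriting the 15 symbols of 111111171111111 one by one yields 11 11 11 11 11 11 11 171 11 11 11 11 11 11 11; concatenated:

1111111111111117111111111111111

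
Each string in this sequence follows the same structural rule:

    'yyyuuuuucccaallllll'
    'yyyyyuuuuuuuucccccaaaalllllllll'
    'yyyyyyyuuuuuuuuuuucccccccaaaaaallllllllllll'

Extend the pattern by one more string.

yyyyyyyyyuuuuuuuuuuuuuucccccccccaaaaaaaalllllllllllllll

The n-th term is 2n+1 y's then 3n+2 u's then 2n+1 c's then 2n a's then 3n+3 l's (n = 1, 2, …).
At n = 4 the blocks have lengths 9, 14, 9, 8, 15.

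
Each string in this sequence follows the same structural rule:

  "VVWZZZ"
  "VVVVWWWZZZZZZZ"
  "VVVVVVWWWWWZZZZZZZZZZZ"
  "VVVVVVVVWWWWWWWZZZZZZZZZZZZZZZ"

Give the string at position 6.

Reading off run lengths: V runs 2, 4, 6, 8; W runs 1, 3, 5, 7; Z runs 3, 7, 11, 15 — each is linear in n (n = 1, 2, …).
Setting n = 6 gives 12, 11, 23 characters in each block.

VVVVVVVVVVVVWWWWWWWWWWWZZZZZZZZZZZZZZZZZZZZZZZ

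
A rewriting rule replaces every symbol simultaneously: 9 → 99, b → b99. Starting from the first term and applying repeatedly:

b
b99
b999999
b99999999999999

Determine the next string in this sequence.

φ(b99999999999999) expands symbol-by-symbol to b99 99 99 99 99 99 99 99 99 99 99 99 99 99 99; joining the 15 pieces gives the next term.

b999999999999999999999999999999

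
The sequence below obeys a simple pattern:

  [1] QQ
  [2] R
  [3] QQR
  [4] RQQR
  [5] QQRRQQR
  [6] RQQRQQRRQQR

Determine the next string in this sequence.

QQRRQQRRQQRQQRRQQR

Each term (from the third on) is the two preceding terms concatenated in order: term 3 = QQ·R = QQR.
So term 7 is QQRRQQR·RQQRQQRRQQR.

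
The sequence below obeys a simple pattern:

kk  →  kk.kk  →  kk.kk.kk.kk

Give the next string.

kk.kk.kk.kk.kk.kk.kk.kk

Each string is two copies of the previous one joined by '.'.
One more doubling of kk.kk.kk.kk gives the answer.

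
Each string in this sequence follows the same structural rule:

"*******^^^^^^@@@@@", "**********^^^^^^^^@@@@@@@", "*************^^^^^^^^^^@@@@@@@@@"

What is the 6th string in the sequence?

The n-th term is 3n+1 *'s then 2n+2 ^'s then 2n+1 @'s, where the shown terms are n = 2, 3, 4.
Setting n = 7 gives 22, 16, 15 characters in each block.

**********************^^^^^^^^^^^^^^^^@@@@@@@@@@@@@@@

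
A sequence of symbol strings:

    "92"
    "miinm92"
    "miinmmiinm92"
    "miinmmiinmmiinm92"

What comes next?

Each term is the previous one with miinm prepended.
So the next term is miinm·miinmmiinmmiinm92.

miinmmiinmmiinmmiinm92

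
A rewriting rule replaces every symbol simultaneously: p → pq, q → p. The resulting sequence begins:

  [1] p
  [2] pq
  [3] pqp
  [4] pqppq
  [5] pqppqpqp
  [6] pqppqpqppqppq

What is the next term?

pqppqpqppqppqpqppqpqp

φ(pqppqpqppqppq) expands symbol-by-symbol to pq p pq pq p pq p pq pq p pq pq p; joining the 13 pieces gives the next term.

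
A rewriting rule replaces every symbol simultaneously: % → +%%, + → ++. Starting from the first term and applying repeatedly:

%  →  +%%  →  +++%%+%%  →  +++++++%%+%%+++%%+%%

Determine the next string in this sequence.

φ(+++++++%%+%%+++%%+%%) expands symbol-by-symbol to ++ ++ ++ ++ ++ ++ ++ +%% +%% ++ +%% +%% ++ ++ ++ +%% +%% ++ +%% +%%; joining the 20 pieces gives the next term.

+++++++++++++++%%+%%+++%%+%%+++++++%%+%%+++%%+%%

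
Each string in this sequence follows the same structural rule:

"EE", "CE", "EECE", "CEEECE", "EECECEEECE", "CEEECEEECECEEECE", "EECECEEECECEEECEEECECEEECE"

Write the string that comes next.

Each term (from the third on) is the two preceding terms concatenated in order: term 3 = EE·CE = EECE.
Continuing: CEEECEEECECEEECE · EECECEEECECEEECEEECECEEECE gives term 8.

CEEECEEECECEEECEEECECEEECECEEECEEECECEEECE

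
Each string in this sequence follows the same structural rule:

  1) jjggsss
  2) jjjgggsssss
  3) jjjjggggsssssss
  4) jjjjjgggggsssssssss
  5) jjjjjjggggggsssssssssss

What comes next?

Term n consists of n j's, followed by n g's, followed by 2n-1 s's, where the shown terms are n = 2, 3, 4, 5, 6.
At n = 7 the blocks have lengths 7, 7, 13.

jjjjjjjgggggggsssssssssssss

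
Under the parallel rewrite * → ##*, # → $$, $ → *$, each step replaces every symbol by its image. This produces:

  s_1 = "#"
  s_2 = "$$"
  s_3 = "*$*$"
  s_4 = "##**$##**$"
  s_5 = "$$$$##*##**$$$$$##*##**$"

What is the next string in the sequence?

Rewriting the 24 symbols of $$$$##*##**$$$$$##*##**$ one by one yields *$ *$ *$ *$ $$ $$ ##* $$ $$ ##* ##* *$ *$ *$ *$ *$ $$ $$ ##* $$ $$ ##* ##* *$; concatenated:

*$*$*$*$$$$$##*$$$$##*##**$*$*$*$*$$$$$##*$$$$##*##**$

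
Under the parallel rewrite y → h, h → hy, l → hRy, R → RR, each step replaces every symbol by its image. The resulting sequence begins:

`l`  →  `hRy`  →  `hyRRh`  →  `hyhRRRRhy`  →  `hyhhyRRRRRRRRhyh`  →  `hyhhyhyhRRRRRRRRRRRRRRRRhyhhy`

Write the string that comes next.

Rewriting the 29 symbols of hyhhyhyhRRRRRRRRRRRRRRRRhyhhy one by one yields hy h hy hy h hy h hy RR RR RR RR RR RR RR RR RR RR RR RR RR RR RR RR hy h hy hy h; concatenated:

hyhhyhyhhyhhyRRRRRRRRRRRRRRRRRRRRRRRRRRRRRRRRhyhhyhyh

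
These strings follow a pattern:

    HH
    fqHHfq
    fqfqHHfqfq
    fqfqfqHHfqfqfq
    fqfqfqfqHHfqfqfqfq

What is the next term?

Each term wraps the previous one in fq on the left and fq on the right.
Applying this once more to fqfqfqfqHHfqfqfqfq:

fqfqfqfqfqHHfqfqfqfqfq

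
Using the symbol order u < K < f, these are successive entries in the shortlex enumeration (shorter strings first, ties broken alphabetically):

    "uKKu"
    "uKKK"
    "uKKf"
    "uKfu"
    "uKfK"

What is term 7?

ufuu

Continuing the enumeration 2 steps past uKfK: uKfK → uKff → (answer).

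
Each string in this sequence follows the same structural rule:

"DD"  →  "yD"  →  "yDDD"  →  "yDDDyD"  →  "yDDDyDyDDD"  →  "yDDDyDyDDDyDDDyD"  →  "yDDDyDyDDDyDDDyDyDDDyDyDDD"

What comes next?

yDDDyDyDDDyDDDyDyDDDyDyDDDyDDDyDyDDDyDDDyD

From term 3 onward, concatenate the last term with the second-to-last: yD·DD = yDDD, yDDD·yD = yDDDyD, …
The next term joins yDDDyDyDDDyDDDyDyDDDyDyDDD and yDDDyDyDDDyDDDyD.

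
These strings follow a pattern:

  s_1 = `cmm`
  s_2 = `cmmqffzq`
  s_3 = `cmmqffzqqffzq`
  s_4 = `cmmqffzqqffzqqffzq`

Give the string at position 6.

The strings grow by a fixed suffix qffzq each time.
From cmmqffzqqffzqqffzq, 2 further steps: cmmqffzqqffzqqffzq → cmmqffzqqffzqqffzqqffzq → (answer).

cmmqffzqqffzqqffzqqffzqqffzq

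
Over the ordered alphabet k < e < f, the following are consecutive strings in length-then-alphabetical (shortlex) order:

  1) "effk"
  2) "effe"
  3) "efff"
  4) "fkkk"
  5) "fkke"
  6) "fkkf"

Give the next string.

The successor of fkkf increments the rightmost position that isn't already f and resets every position after it to k.

fkek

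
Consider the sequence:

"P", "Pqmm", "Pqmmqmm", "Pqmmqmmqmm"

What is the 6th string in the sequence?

Each term is the previous one with qmm appended.
From Pqmmqmmqmm, 2 further steps: Pqmmqmmqmm → Pqmmqmmqmmqmm → (answer).

Pqmmqmmqmmqmmqmm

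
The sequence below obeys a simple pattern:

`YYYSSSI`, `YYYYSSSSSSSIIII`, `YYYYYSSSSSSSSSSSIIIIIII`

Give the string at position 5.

YYYYYYYSSSSSSSSSSSSSSSSSSSIIIIIIIIIIIII

Each string has the form Y^{n+2} S^{4n-1} I^{3n-2} (n = 1, 2, …).
At n = 5 the blocks have lengths 7, 19, 13.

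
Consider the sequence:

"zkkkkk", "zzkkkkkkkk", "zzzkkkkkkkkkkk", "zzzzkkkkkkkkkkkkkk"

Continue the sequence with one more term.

zzzzzkkkkkkkkkkkkkkkkk

Each string has the form z^{n} k^{3n+2} (n = 1, 2, …).
Setting n = 5 gives 5, 17 characters in each block.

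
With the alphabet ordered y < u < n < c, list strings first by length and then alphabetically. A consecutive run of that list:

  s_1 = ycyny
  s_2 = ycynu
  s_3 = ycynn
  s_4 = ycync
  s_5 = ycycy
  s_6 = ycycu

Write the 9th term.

ycuyy

Continuing the enumeration 3 steps past ycycu: ycycu → ycycn → ycycc → (answer).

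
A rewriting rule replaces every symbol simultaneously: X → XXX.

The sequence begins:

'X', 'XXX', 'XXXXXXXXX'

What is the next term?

XXXXXXXXXXXXXXXXXXXXXXXXXXX

Expanding XXXXXXXXX: X→XXX, X→XXX, X→XXX, X→XXX, X→XXX, X→XXX, X→XXX, X→XXX, X→XXX. Concatenated: XXX XXX XXX XXX XXX XXX XXX XXX XXX.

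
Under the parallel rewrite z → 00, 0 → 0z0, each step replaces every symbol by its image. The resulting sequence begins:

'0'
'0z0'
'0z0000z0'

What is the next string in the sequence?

Rewriting each symbol of 0z0000z0: 0→0z0, z→00, 0→0z0, 0→0z0, 0→0z0, 0→0z0, z→00, 0→0z0, which concatenates to 0z0 00 0z0 0z0 0z0 0z0 00 0z0.

0z0000z00z00z00z0000z0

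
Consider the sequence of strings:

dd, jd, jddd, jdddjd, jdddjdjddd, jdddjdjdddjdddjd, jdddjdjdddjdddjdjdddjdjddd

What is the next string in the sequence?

jdddjdjdddjdddjdjdddjdjdddjdddjdjdddjdddjd

From term 3 onward, concatenate the last term with the second-to-last: jd·dd = jddd, jddd·jd = jdddjd, …
Continuing: jdddjdjdddjdddjdjdddjdjddd · jdddjdjdddjdddjd gives term 8.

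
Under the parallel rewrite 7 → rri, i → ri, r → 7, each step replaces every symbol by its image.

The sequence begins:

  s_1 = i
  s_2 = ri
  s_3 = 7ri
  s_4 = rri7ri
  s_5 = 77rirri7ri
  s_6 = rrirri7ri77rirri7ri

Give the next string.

φ(rrirri7ri77rirri7ri) expands symbol-by-symbol to 7 7 ri 7 7 ri rri 7 ri rri rri 7 ri 7 7 ri rri 7 ri; joining the 19 pieces gives the next term.

77ri77rirri7rirrirri7ri77rirri7ri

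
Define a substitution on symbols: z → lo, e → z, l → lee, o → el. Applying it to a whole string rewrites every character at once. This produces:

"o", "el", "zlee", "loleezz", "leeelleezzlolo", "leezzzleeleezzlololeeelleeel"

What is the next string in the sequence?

Applying the rule to each of the 28 symbols of leezzzleeleezzlololeeelleeel gives the pieces lee z z lo lo lo lee z z lee z z lo lo lee el lee el lee z z z lee lee z z z lee, which concatenate to the answer.

leezzlolololeezzleezzlololeeelleeelleezzzleeleezzzlee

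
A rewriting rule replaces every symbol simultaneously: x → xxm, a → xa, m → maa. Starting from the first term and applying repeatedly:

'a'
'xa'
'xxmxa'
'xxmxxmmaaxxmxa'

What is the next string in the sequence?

Rewriting the 14 symbols of xxmxxmmaaxxmxa one by one yields xxm xxm maa xxm xxm maa maa xa xa xxm xxm maa xxm xa; concatenated:

xxmxxmmaaxxmxxmmaamaaxaxaxxmxxmmaaxxmxa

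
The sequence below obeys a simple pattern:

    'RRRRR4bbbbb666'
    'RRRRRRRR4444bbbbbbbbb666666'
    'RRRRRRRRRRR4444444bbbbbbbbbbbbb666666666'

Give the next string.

RRRRRRRRRRRRRR4444444444bbbbbbbbbbbbbbbbb666666666666

Term n consists of 3n+2 R's, followed by 3n-2 4's, followed by 4n+1 b's, followed by 3n 6's (n = 1, 2, …).
For the next term, n = 4, so the run lengths are 14, 10, 17, 12.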